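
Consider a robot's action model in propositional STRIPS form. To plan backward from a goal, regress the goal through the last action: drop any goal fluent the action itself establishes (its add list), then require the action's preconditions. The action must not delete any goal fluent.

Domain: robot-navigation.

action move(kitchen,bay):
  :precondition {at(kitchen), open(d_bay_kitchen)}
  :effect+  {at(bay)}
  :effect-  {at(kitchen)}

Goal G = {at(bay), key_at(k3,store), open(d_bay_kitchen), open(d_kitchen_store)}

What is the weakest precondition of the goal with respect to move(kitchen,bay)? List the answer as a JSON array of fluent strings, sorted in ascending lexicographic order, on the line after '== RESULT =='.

Compute (G \ add) ∪ pre:
  G ∩ del = {}  (empty — regression defined)
  G \ add = {at(bay), key_at(k3,store), open(d_bay_kitchen), open(d_kitchen_store)} \ {at(bay)} = {key_at(k3,store), open(d_bay_kitchen), open(d_kitchen_store)}
  ∪ pre   = {key_at(k3,store), open(d_bay_kitchen), open(d_kitchen_store)} ∪ {at(kitchen), open(d_bay_kitchen)}
          = {at(kitchen), key_at(k3,store), open(d_bay_kitchen), open(d_kitchen_store)}

== RESULT ==
["at(kitchen)", "key_at(k3,store)", "open(d_bay_kitchen)", "open(d_kitchen_store)"]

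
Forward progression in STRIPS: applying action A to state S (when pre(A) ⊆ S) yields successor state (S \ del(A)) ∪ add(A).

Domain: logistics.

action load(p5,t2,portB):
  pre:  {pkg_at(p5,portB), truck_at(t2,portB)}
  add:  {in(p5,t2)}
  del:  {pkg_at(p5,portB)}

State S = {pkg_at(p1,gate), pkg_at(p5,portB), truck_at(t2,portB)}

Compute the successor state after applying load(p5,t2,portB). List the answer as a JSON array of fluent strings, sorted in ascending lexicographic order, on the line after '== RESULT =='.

Progress:
  pre ⊆ S: {pkg_at(p5,portB), truck_at(t2,portB)} ⊆ S  — applicable
  S \ del = {pkg_at(p1,gate), truck_at(t2,portB)}
  ∪ add   = {in(p5,t2), pkg_at(p1,gate), truck_at(t2,portB)}

== RESULT ==
["in(p5,t2)", "pkg_at(p1,gate)", "truck_at(t2,portB)"]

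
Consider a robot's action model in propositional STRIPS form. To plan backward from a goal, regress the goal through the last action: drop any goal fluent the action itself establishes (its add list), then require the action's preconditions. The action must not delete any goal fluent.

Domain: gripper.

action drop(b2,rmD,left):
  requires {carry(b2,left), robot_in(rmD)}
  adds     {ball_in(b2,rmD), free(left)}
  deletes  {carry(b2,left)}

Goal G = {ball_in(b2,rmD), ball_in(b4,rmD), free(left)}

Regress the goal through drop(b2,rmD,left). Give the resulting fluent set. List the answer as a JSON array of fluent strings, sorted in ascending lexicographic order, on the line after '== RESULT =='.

Compute (G \ add) ∪ pre:
  G ∩ del = {}  (empty — regression defined)
  G \ add = {ball_in(b2,rmD), ball_in(b4,rmD), free(left)} \ {ball_in(b2,rmD), free(left)} = {ball_in(b4,rmD)}
  ∪ pre   = {ball_in(b4,rmD)} ∪ {carry(b2,left), robot_in(rmD)}
          = {ball_in(b4,rmD), carry(b2,left), robot_in(rmD)}

== RESULT ==
["ball_in(b4,rmD)", "carry(b2,left)", "robot_in(rmD)"]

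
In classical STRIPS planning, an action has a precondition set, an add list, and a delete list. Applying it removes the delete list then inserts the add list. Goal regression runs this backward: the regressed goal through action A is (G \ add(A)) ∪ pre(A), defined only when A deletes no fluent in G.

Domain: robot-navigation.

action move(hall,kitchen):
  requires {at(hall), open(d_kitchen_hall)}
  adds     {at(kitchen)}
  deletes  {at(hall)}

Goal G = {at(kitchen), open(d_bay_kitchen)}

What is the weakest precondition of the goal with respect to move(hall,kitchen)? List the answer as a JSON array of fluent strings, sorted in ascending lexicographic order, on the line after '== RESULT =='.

Compute (G \ add) ∪ pre:
  G ∩ del = {}  (empty — regression defined)
  G \ add = {at(kitchen), open(d_bay_kitchen)} \ {at(kitchen)} = {open(d_bay_kitchen)}
  ∪ pre   = {open(d_bay_kitchen)} ∪ {at(hall), open(d_kitchen_hall)}
          = {at(hall), open(d_bay_kitchen), open(d_kitchen_hall)}

== RESULT ==
["at(hall)", "open(d_bay_kitchen)", "open(d_kitchen_hall)"]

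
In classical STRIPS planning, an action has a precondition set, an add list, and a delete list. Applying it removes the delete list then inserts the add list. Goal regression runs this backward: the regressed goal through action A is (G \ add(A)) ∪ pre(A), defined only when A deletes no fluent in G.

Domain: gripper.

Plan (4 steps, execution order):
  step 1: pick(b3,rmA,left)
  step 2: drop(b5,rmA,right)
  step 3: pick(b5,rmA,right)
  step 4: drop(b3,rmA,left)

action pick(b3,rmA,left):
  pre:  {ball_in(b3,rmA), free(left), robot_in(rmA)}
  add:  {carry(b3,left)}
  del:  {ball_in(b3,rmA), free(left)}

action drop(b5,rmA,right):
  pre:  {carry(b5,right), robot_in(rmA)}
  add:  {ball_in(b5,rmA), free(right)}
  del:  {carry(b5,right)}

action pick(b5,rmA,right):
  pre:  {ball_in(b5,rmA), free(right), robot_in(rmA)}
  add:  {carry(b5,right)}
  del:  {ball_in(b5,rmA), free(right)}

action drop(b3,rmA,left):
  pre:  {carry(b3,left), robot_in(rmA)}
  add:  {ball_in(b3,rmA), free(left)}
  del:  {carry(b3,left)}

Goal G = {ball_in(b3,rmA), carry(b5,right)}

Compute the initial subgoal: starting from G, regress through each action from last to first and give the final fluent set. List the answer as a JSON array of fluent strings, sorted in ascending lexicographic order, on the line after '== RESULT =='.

Regress step by step:
  through step 4 (drop(b3,rmA,left)): drop {ball_in(b3,rmA)}, keep {carry(b5,right)}, require {carry(b3,left), robot_in(rmA)}
    → {carry(b3,left), carry(b5,right), robot_in(rmA)}
  through step 3 (pick(b5,rmA,right)): drop {carry(b5,right)}, keep {carry(b3,left), robot_in(rmA)}, require {ball_in(b5,rmA), free(right), robot_in(rmA)}
    → {ball_in(b5,rmA), carry(b3,left), free(right), robot_in(rmA)}
  through step 2 (drop(b5,rmA,right)): drop {ball_in(b5,rmA), free(right)}, keep {carry(b3,left), robot_in(rmA)}, require {carry(b5,right), robot_in(rmA)}
    → {carry(b3,left), carry(b5,right), robot_in(rmA)}
  through step 1 (pick(b3,rmA,left)): drop {carry(b3,left)}, keep {carry(b5,right), robot_in(rmA)}, require {ball_in(b3,rmA), free(left), robot_in(rmA)}
    → {ball_in(b3,rmA), carry(b5,right), free(left), robot_in(rmA)}

== RESULT ==
["ball_in(b3,rmA)", "carry(b5,right)", "free(left)", "robot_in(rmA)"]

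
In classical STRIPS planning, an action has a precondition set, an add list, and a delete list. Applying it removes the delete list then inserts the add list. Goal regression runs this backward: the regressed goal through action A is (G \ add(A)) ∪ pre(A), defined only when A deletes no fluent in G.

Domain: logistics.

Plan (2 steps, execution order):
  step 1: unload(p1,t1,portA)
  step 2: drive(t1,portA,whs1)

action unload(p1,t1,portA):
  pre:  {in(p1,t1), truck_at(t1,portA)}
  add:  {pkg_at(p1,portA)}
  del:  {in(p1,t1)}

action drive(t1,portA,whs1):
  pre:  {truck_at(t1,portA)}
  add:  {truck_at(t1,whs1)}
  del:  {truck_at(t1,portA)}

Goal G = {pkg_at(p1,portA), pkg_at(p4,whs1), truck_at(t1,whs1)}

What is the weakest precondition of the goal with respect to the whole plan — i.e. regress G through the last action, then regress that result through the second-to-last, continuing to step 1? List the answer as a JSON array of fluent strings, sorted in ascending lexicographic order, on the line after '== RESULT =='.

Regress step by step:
  through step 2 (drive(t1,portA,whs1)): drop {truck_at(t1,whs1)}, keep {pkg_at(p1,portA), pkg_at(p4,whs1)}, require {truck_at(t1,portA)}
    → {pkg_at(p1,portA), pkg_at(p4,whs1), truck_at(t1,portA)}
  through step 1 (unload(p1,t1,portA)): drop {pkg_at(p1,portA)}, keep {pkg_at(p4,whs1), truck_at(t1,portA)}, require {in(p1,t1), truck_at(t1,portA)}
    → {in(p1,t1), pkg_at(p4,whs1), truck_at(t1,portA)}

== RESULT ==
["in(p1,t1)", "pkg_at(p4,whs1)", "truck_at(t1,portA)"]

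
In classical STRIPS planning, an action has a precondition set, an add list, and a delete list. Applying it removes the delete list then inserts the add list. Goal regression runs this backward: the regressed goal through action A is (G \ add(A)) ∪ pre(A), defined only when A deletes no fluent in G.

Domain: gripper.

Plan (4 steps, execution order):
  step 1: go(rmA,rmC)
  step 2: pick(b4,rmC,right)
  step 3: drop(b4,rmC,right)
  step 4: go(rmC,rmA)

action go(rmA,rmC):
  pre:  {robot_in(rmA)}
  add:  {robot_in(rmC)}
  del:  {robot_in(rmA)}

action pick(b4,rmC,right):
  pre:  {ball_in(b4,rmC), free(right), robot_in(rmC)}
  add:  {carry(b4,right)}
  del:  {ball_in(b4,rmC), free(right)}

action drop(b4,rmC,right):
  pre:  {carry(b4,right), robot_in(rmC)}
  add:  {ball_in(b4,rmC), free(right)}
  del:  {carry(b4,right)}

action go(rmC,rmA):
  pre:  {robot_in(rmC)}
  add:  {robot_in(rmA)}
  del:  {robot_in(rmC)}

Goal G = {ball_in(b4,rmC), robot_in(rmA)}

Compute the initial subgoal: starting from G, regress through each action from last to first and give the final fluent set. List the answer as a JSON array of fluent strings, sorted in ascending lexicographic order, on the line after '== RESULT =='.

Work backward from the goal:
  through step 4 (go(rmC,rmA)): drop {robot_in(rmA)}, keep {ball_in(b4,rmC)}, require {robot_in(rmC)}
    → {ball_in(b4,rmC), robot_in(rmC)}
  through step 3 (drop(b4,rmC,right)): drop {ball_in(b4,rmC)}, keep {robot_in(rmC)}, require {carry(b4,right), robot_in(rmC)}
    → {carry(b4,right), robot_in(rmC)}
  through step 2 (pick(b4,rmC,right)): drop {carry(b4,right)}, keep {robot_in(rmC)}, require {ball_in(b4,rmC), free(right), robot_in(rmC)}
    → {ball_in(b4,rmC), free(right), robot_in(rmC)}
  through step 1 (go(rmA,rmC)): drop {robot_in(rmC)}, keep {ball_in(b4,rmC), free(right)}, require {robot_in(rmA)}
    → {ball_in(b4,rmC), free(right), robot_in(rmA)}

== RESULT ==
["ball_in(b4,rmC)", "free(right)", "robot_in(rmA)"]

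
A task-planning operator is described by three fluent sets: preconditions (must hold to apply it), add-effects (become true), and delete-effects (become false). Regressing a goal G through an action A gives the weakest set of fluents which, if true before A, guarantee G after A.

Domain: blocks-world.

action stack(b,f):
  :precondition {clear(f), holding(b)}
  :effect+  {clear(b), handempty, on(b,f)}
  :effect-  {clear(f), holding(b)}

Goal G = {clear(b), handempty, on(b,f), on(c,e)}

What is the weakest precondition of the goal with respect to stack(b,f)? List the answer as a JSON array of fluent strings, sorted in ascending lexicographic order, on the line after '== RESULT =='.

Compute (G \ add) ∪ pre:
  G ∩ del = {}  (empty — regression defined)
  G \ add = {clear(b), handempty, on(b,f), on(c,e)} \ {clear(b), handempty, on(b,f)} = {on(c,e)}
  ∪ pre   = {on(c,e)} ∪ {clear(f), holding(b)}
          = {clear(f), holding(b), on(c,e)}

== RESULT ==
["clear(f)", "holding(b)", "on(c,e)"]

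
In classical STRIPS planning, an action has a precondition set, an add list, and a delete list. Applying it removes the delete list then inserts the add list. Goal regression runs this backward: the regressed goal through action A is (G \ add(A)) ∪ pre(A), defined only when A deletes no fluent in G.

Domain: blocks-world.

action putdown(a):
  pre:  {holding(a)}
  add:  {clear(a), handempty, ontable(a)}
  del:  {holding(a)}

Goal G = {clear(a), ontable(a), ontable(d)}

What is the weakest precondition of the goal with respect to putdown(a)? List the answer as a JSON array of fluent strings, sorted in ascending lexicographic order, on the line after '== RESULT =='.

Regress:
  G ∩ del = {}  (empty — regression defined)
  G \ add = {clear(a), ontable(a), ontable(d)} \ {clear(a), handempty, ontable(a)} = {ontable(d)}
  ∪ pre   = {ontable(d)} ∪ {holding(a)}
          = {holding(a), ontable(d)}

== RESULT ==
["holding(a)", "ontable(d)"]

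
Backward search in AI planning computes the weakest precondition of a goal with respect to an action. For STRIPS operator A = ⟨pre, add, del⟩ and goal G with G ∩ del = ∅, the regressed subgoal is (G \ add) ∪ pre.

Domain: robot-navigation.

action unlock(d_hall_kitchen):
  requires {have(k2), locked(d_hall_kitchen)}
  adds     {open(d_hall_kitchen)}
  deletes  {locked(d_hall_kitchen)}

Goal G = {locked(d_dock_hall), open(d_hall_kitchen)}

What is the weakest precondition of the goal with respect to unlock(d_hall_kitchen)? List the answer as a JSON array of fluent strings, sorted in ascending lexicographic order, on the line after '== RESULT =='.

Compute (G \ add) ∪ pre:
  G ∩ del = {}  (empty — regression defined)
  G \ add = {locked(d_dock_hall), open(d_hall_kitchen)} \ {open(d_hall_kitchen)} = {locked(d_dock_hall)}
  ∪ pre   = {locked(d_dock_hall)} ∪ {have(k2), locked(d_hall_kitchen)}
          = {have(k2), locked(d_dock_hall), locked(d_hall_kitchen)}

== RESULT ==
["have(k2)", "locked(d_dock_hall)", "locked(d_hall_kitchen)"]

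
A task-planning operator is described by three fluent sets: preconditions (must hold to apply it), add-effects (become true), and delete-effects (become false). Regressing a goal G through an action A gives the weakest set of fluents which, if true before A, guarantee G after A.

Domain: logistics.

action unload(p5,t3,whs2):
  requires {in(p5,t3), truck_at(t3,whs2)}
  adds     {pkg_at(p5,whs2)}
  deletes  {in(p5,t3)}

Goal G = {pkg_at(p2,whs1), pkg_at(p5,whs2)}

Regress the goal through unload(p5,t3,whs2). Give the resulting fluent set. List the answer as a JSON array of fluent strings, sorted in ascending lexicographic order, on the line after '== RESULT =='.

Compute (G \ add) ∪ pre:
  G ∩ del = {}  (empty — regression defined)
  G \ add = {pkg_at(p2,whs1), pkg_at(p5,whs2)} \ {pkg_at(p5,whs2)} = {pkg_at(p2,whs1)}
  ∪ pre   = {pkg_at(p2,whs1)} ∪ {in(p5,t3), truck_at(t3,whs2)}
          = {in(p5,t3), pkg_at(p2,whs1), truck_at(t3,whs2)}

== RESULT ==
["in(p5,t3)", "pkg_at(p2,whs1)", "truck_at(t3,whs2)"]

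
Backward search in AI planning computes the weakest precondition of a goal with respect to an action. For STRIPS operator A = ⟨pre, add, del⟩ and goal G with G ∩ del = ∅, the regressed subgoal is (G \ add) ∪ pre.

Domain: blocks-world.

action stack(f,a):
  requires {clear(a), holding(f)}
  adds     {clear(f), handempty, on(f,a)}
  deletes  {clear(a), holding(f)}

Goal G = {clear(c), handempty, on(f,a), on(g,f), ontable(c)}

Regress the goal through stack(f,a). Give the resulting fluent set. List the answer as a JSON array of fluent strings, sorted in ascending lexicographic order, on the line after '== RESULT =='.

Compute (G \ add) ∪ pre:
  G ∩ del = {}  (empty — regression defined)
  G \ add = {clear(c), handempty, on(f,a), on(g,f), ontable(c)} \ {clear(f), handempty, on(f,a)} = {clear(c), on(g,f), ontable(c)}
  ∪ pre   = {clear(c), on(g,f), ontable(c)} ∪ {clear(a), holding(f)}
          = {clear(a), clear(c), holding(f), on(g,f), ontable(c)}

== RESULT ==
["clear(a)", "clear(c)", "holding(f)", "on(g,f)", "ontable(c)"]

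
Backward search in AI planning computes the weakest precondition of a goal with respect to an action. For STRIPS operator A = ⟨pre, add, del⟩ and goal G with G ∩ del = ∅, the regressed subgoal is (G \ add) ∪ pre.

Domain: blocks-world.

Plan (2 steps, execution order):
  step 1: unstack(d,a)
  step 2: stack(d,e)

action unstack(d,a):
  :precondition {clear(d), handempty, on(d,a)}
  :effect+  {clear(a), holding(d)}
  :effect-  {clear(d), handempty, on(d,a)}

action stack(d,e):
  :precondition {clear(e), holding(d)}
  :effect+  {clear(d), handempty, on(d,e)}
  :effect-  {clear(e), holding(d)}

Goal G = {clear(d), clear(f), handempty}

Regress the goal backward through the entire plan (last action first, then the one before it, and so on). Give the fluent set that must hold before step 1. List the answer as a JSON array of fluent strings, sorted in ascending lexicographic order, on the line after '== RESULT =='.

Regress step by step:
  through step 2 (stack(d,e)): drop {clear(d), handempty}, keep {clear(f)}, require {clear(e), holding(d)}
    → {clear(e), clear(f), holding(d)}
  through step 1 (unstack(d,a)): drop {holding(d)}, keep {clear(e), clear(f)}, require {clear(d), handempty, on(d,a)}
    → {clear(d), clear(e), clear(f), handempty, on(d,a)}

== RESULT ==
["clear(d)", "clear(e)", "clear(f)", "handempty", "on(d,a)"]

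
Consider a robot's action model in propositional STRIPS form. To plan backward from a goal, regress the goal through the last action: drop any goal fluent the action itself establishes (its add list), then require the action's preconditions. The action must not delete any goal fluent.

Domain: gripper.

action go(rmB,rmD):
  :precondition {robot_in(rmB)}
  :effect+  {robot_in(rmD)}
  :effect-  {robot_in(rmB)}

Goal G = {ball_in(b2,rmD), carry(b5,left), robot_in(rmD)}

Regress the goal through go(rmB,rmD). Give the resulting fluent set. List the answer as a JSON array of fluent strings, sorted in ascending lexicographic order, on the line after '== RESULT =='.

Regress:
  G ∩ del = {}  (empty — regression defined)
  G \ add = {ball_in(b2,rmD), carry(b5,left), robot_in(rmD)} \ {robot_in(rmD)} = {ball_in(b2,rmD), carry(b5,left)}
  ∪ pre   = {ball_in(b2,rmD), carry(b5,left)} ∪ {robot_in(rmB)}
          = {ball_in(b2,rmD), carry(b5,left), robot_in(rmB)}

== RESULT ==
["ball_in(b2,rmD)", "carry(b5,left)", "robot_in(rmB)"]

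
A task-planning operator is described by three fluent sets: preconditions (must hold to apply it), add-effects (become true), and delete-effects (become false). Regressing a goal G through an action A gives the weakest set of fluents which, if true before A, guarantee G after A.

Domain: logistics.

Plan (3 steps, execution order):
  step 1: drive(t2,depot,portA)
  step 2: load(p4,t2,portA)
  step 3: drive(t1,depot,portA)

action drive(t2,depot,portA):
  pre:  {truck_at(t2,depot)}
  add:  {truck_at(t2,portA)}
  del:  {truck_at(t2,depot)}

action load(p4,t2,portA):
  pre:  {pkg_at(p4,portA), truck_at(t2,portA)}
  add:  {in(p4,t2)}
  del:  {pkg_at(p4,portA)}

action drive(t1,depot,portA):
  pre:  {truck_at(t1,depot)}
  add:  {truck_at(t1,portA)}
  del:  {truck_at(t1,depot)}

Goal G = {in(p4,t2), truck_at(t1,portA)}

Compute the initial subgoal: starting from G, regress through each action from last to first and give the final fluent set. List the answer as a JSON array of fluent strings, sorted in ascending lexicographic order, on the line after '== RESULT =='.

Regress step by step:
  through step 3 (drive(t1,depot,portA)): drop {truck_at(t1,portA)}, keep {in(p4,t2)}, require {truck_at(t1,depot)}
    → {in(p4,t2), truck_at(t1,depot)}
  through step 2 (load(p4,t2,portA)): drop {in(p4,t2)}, keep {truck_at(t1,depot)}, require {pkg_at(p4,portA), truck_at(t2,portA)}
    → {pkg_at(p4,portA), truck_at(t1,depot), truck_at(t2,portA)}
  through step 1 (drive(t2,depot,portA)): drop {truck_at(t2,portA)}, keep {pkg_at(p4,portA), truck_at(t1,depot)}, require {truck_at(t2,depot)}
    → {pkg_at(p4,portA), truck_at(t1,depot), truck_at(t2,depot)}

== RESULT ==
["pkg_at(p4,portA)", "truck_at(t1,depot)", "truck_at(t2,depot)"]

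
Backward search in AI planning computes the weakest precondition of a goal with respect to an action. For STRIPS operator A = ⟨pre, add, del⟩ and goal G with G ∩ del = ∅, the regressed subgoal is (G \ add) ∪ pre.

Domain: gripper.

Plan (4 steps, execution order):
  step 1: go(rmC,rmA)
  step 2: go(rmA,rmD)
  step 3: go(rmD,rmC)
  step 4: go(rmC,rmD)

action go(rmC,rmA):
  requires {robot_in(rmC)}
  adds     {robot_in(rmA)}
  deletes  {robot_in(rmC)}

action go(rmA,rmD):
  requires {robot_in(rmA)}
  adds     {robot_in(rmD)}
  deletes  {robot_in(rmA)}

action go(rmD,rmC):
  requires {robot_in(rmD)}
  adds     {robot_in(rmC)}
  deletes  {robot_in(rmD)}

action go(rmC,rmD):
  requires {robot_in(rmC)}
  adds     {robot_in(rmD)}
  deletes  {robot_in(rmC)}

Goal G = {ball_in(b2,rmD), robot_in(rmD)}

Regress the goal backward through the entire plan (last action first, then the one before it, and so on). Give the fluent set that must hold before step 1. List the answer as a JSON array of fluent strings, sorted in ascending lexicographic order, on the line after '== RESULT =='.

Work backward from the goal:
  through step 4 (go(rmC,rmD)): drop {robot_in(rmD)}, keep {ball_in(b2,rmD)}, require {robot_in(rmC)}
    → {ball_in(b2,rmD), robot_in(rmC)}
  through step 3 (go(rmD,rmC)): drop {robot_in(rmC)}, keep {ball_in(b2,rmD)}, require {robot_in(rmD)}
    → {ball_in(b2,rmD), robot_in(rmD)}
  through step 2 (go(rmA,rmD)): drop {robot_in(rmD)}, keep {ball_in(b2,rmD)}, require {robot_in(rmA)}
    → {ball_in(b2,rmD), robot_in(rmA)}
  through step 1 (go(rmC,rmA)): drop {robot_in(rmA)}, keep {ball_in(b2,rmD)}, require {robot_in(rmC)}
    → {ball_in(b2,rmD), robot_in(rmC)}

== RESULT ==
["ball_in(b2,rmD)", "robot_in(rmC)"]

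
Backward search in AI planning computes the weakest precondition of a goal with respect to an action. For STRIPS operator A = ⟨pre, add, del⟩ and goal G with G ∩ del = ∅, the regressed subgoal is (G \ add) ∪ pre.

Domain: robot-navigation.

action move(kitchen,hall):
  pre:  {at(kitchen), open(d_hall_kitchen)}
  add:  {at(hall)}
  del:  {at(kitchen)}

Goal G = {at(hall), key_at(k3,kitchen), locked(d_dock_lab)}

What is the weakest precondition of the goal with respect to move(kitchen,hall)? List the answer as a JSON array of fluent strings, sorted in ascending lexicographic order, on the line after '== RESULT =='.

Regress:
  G ∩ del = {}  (empty — regression defined)
  G \ add = {at(hall), key_at(k3,kitchen), locked(d_dock_lab)} \ {at(hall)} = {key_at(k3,kitchen), locked(d_dock_lab)}
  ∪ pre   = {key_at(k3,kitchen), locked(d_dock_lab)} ∪ {at(kitchen), open(d_hall_kitchen)}
          = {at(kitchen), key_at(k3,kitchen), locked(d_dock_lab), open(d_hall_kitchen)}

== RESULT ==
["at(kitchen)", "key_at(k3,kitchen)", "locked(d_dock_lab)", "open(d_hall_kitchen)"]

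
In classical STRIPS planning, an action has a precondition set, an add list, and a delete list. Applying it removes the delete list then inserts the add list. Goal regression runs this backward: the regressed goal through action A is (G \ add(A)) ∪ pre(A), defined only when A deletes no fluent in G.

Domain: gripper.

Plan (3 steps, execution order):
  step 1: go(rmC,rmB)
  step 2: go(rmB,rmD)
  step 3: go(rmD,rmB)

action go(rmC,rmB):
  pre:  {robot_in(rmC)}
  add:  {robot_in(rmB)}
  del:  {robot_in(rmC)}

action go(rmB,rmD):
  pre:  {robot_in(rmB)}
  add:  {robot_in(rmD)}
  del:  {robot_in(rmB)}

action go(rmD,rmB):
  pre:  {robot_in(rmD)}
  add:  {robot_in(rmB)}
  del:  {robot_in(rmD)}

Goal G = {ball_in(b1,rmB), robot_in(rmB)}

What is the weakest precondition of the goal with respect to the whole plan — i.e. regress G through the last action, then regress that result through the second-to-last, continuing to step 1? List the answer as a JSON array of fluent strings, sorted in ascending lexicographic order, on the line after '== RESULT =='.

Work backward from the goal:
  through step 3 (go(rmD,rmB)): drop {robot_in(rmB)}, keep {ball_in(b1,rmB)}, require {robot_in(rmD)}
    → {ball_in(b1,rmB), robot_in(rmD)}
  through step 2 (go(rmB,rmD)): drop {robot_in(rmD)}, keep {ball_in(b1,rmB)}, require {robot_in(rmB)}
    → {ball_in(b1,rmB), robot_in(rmB)}
  through step 1 (go(rmC,rmB)): drop {robot_in(rmB)}, keep {ball_in(b1,rmB)}, require {robot_in(rmC)}
    → {ball_in(b1,rmB), robot_in(rmC)}

== RESULT ==
["ball_in(b1,rmB)", "robot_in(rmC)"]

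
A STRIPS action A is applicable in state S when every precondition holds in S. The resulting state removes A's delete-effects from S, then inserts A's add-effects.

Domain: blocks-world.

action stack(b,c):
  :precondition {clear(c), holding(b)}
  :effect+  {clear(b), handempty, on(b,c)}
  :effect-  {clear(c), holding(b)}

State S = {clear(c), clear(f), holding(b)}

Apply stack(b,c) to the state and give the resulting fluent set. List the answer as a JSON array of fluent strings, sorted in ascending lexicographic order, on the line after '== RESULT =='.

Progress:
  pre ⊆ S: {clear(c), holding(b)} ⊆ S  — applicable
  S \ del = {clear(f)}
  ∪ add   = {clear(b), clear(f), handempty, on(b,c)}

== RESULT ==
["clear(b)", "clear(f)", "handempty", "on(b,c)"]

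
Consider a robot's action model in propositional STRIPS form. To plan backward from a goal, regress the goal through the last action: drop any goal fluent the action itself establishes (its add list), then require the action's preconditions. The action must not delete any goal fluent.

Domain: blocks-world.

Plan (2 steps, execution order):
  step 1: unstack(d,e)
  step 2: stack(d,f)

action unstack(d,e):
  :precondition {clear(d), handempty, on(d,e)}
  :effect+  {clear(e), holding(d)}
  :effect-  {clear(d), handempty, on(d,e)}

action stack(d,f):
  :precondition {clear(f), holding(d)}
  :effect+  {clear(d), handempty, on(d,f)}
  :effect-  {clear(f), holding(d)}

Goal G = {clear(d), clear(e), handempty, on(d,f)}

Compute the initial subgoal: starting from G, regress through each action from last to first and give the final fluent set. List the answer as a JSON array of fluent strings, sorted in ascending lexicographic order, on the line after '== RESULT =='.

Regress step by step:
  through step 2 (stack(d,f)): drop {clear(d), handempty, on(d,f)}, keep {clear(e)}, require {clear(f), holding(d)}
    → {clear(e), clear(f), holding(d)}
  through step 1 (unstack(d,e)): drop {clear(e), holding(d)}, keep {clear(f)}, require {clear(d), handempty, on(d,e)}
    → {clear(d), clear(f), handempty, on(d,e)}

== RESULT ==
["clear(d)", "clear(f)", "handempty", "on(d,e)"]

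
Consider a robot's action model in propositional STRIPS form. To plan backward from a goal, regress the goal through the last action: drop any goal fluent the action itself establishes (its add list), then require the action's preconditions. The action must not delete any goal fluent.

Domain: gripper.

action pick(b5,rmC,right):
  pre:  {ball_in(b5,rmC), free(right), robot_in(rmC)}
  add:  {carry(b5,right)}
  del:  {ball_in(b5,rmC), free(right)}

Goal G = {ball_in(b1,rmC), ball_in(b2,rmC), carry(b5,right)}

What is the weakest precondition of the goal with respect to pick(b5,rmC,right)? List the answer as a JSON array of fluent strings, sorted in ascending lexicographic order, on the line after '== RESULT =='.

Regress:
  G ∩ del = {}  (empty — regression defined)
  G \ add = {ball_in(b1,rmC), ball_in(b2,rmC), carry(b5,right)} \ {carry(b5,right)} = {ball_in(b1,rmC), ball_in(b2,rmC)}
  ∪ pre   = {ball_in(b1,rmC), ball_in(b2,rmC)} ∪ {ball_in(b5,rmC), free(right), robot_in(rmC)}
          = {ball_in(b1,rmC), ball_in(b2,rmC), ball_in(b5,rmC), free(right), robot_in(rmC)}

== RESULT ==
["ball_in(b1,rmC)", "ball_in(b2,rmC)", "ball_in(b5,rmC)", "free(right)", "robot_in(rmC)"]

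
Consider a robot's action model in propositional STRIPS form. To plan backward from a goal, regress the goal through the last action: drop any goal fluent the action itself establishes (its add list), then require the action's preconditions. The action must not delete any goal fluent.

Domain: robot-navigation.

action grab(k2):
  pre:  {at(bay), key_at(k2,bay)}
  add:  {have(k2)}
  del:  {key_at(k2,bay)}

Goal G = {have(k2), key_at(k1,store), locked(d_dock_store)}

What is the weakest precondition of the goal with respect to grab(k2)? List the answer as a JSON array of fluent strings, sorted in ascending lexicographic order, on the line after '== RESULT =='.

Regress:
  G ∩ del = {}  (empty — regression defined)
  G \ add = {have(k2), key_at(k1,store), locked(d_dock_store)} \ {have(k2)} = {key_at(k1,store), locked(d_dock_store)}
  ∪ pre   = {key_at(k1,store), locked(d_dock_store)} ∪ {at(bay), key_at(k2,bay)}
          = {at(bay), key_at(k1,store), key_at(k2,bay), locked(d_dock_store)}

== RESULT ==
["at(bay)", "key_at(k1,store)", "key_at(k2,bay)", "locked(d_dock_store)"]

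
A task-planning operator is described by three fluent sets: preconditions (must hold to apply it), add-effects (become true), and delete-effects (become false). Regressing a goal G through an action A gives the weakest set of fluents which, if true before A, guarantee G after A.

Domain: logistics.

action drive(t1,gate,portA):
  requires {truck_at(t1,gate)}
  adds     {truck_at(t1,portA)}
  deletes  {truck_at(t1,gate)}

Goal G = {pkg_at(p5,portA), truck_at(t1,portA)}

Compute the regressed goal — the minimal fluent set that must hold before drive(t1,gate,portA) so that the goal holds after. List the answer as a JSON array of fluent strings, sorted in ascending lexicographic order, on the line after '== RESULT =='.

Compute (G \ add) ∪ pre:
  G ∩ del = {}  (empty — regression defined)
  G \ add = {pkg_at(p5,portA), truck_at(t1,portA)} \ {truck_at(t1,portA)} = {pkg_at(p5,portA)}
  ∪ pre   = {pkg_at(p5,portA)} ∪ {truck_at(t1,gate)}
          = {pkg_at(p5,portA), truck_at(t1,gate)}

== RESULT ==
["pkg_at(p5,portA)", "truck_at(t1,gate)"]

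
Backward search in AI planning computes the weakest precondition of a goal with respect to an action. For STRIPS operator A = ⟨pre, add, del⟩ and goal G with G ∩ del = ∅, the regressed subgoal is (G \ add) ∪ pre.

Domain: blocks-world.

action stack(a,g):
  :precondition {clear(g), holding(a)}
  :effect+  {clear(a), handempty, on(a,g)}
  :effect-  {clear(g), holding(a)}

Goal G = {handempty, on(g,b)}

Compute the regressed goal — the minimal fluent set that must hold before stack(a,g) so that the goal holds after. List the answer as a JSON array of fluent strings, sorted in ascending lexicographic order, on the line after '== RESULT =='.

Compute (G \ add) ∪ pre:
  G ∩ del = {}  (empty — regression defined)
  G \ add = {handempty, on(g,b)} \ {clear(a), handempty, on(a,g)} = {on(g,b)}
  ∪ pre   = {on(g,b)} ∪ {clear(g), holding(a)}
          = {clear(g), holding(a), on(g,b)}

== RESULT ==
["clear(g)", "holding(a)", "on(g,b)"]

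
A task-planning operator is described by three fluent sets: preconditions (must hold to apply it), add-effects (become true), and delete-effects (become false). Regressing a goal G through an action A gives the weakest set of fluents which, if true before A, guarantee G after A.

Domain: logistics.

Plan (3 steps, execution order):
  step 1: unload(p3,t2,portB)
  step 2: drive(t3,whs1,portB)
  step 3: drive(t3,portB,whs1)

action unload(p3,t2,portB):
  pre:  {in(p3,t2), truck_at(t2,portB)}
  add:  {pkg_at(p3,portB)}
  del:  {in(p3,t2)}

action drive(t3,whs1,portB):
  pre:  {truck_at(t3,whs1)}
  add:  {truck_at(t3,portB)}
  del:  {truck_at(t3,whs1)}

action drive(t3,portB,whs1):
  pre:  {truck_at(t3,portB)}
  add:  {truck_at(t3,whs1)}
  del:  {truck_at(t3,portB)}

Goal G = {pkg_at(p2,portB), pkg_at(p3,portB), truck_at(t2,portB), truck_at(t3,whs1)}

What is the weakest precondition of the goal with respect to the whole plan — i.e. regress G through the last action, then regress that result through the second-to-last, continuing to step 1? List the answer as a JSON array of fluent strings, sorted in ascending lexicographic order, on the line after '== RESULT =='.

Work backward from the goal:
  through step 3 (drive(t3,portB,whs1)): drop {truck_at(t3,whs1)}, keep {pkg_at(p2,portB), pkg_at(p3,portB), truck_at(t2,portB)}, require {truck_at(t3,portB)}
    → {pkg_at(p2,portB), pkg_at(p3,portB), truck_at(t2,portB), truck_at(t3,portB)}
  through step 2 (drive(t3,whs1,portB)): drop {truck_at(t3,portB)}, keep {pkg_at(p2,portB), pkg_at(p3,portB), truck_at(t2,portB)}, require {truck_at(t3,whs1)}
    → {pkg_at(p2,portB), pkg_at(p3,portB), truck_at(t2,portB), truck_at(t3,whs1)}
  through step 1 (unload(p3,t2,portB)): drop {pkg_at(p3,portB)}, keep {pkg_at(p2,portB), truck_at(t2,portB), truck_at(t3,whs1)}, require {in(p3,t2), truck_at(t2,portB)}
    → {in(p3,t2), pkg_at(p2,portB), truck_at(t2,portB), truck_at(t3,whs1)}

== RESULT ==
["in(p3,t2)", "pkg_at(p2,portB)", "truck_at(t2,portB)", "truck_at(t3,whs1)"]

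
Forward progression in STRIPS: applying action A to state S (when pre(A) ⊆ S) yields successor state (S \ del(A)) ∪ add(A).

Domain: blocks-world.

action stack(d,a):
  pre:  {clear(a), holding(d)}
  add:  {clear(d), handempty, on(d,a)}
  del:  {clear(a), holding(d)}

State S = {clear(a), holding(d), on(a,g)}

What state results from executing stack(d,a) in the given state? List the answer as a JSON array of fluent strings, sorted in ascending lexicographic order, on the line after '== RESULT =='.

Progress:
  pre ⊆ S: {clear(a), holding(d)} ⊆ S  — applicable
  S \ del = {on(a,g)}
  ∪ add   = {clear(d), handempty, on(a,g), on(d,a)}

== RESULT ==
["clear(d)", "handempty", "on(a,g)", "on(d,a)"]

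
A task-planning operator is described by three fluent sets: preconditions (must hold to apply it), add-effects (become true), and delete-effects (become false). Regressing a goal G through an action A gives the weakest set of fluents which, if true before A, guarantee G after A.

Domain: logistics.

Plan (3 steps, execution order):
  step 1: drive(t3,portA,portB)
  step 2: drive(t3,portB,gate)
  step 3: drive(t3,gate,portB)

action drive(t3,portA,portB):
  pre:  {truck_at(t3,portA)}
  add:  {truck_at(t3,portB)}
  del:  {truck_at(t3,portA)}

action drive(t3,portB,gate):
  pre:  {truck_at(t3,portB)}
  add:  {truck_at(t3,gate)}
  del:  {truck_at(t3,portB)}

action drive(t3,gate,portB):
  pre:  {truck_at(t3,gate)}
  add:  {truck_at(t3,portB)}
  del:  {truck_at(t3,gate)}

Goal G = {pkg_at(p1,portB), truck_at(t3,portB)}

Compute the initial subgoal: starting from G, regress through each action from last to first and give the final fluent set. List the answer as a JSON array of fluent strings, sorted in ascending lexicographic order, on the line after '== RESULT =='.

Regress step by step:
  through step 3 (drive(t3,gate,portB)): drop {truck_at(t3,portB)}, keep {pkg_at(p1,portB)}, require {truck_at(t3,gate)}
    → {pkg_at(p1,portB), truck_at(t3,gate)}
  through step 2 (drive(t3,portB,gate)): drop {truck_at(t3,gate)}, keep {pkg_at(p1,portB)}, require {truck_at(t3,portB)}
    → {pkg_at(p1,portB), truck_at(t3,portB)}
  through step 1 (drive(t3,portA,portB)): drop {truck_at(t3,portB)}, keep {pkg_at(p1,portB)}, require {truck_at(t3,portA)}
    → {pkg_at(p1,portB), truck_at(t3,portA)}

== RESULT ==
["pkg_at(p1,portB)", "truck_at(t3,portA)"]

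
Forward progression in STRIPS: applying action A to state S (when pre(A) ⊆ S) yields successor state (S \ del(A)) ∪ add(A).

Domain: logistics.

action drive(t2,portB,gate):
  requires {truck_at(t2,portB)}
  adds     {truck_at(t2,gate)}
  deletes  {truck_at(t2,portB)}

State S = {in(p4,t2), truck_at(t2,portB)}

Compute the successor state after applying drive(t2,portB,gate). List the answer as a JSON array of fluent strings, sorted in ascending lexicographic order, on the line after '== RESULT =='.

Progress:
  pre ⊆ S: {truck_at(t2,portB)} ⊆ S  — applicable
  S \ del = {in(p4,t2)}
  ∪ add   = {in(p4,t2), truck_at(t2,gate)}

== RESULT ==
["in(p4,t2)", "truck_at(t2,gate)"]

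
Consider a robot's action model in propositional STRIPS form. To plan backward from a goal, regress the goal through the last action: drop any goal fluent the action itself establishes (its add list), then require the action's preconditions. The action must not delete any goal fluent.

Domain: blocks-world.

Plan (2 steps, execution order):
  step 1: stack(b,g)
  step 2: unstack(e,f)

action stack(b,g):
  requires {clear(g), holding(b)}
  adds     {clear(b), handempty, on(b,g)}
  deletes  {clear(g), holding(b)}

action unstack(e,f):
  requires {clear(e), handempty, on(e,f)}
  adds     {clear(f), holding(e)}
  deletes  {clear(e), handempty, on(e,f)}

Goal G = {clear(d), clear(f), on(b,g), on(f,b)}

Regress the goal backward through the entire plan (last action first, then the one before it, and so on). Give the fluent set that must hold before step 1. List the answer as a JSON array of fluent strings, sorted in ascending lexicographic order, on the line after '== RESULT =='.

Work backward from the goal:
  through step 2 (unstack(e,f)): drop {clear(f)}, keep {clear(d), on(b,g), on(f,b)}, require {clear(e), handempty, on(e,f)}
    → {clear(d), clear(e), handempty, on(b,g), on(e,f), on(f,b)}
  through step 1 (stack(b,g)): drop {handempty, on(b,g)}, keep {clear(d), clear(e), on(e,f), on(f,b)}, require {clear(g), holding(b)}
    → {clear(d), clear(e), clear(g), holding(b), on(e,f), on(f,b)}

== RESULT ==
["clear(d)", "clear(e)", "clear(g)", "holding(b)", "on(e,f)", "on(f,b)"]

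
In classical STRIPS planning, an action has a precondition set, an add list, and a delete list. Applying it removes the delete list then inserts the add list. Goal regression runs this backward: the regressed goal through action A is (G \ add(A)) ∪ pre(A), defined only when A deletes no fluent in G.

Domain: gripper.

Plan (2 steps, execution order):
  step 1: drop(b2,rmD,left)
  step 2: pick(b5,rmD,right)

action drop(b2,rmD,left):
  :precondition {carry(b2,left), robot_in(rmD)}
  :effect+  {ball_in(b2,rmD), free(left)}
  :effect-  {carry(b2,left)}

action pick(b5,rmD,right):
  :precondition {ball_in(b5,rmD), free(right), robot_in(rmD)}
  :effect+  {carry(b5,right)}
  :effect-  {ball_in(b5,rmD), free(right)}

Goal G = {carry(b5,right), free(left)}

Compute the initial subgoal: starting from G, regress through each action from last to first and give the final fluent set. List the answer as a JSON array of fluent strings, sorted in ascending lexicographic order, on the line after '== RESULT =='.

Regress step by step:
  through step 2 (pick(b5,rmD,right)): drop {carry(b5,right)}, keep {free(left)}, require {ball_in(b5,rmD), free(right), robot_in(rmD)}
    → {ball_in(b5,rmD), free(left), free(right), robot_in(rmD)}
  through step 1 (drop(b2,rmD,left)): drop {free(left)}, keep {ball_in(b5,rmD), free(right), robot_in(rmD)}, require {carry(b2,left), robot_in(rmD)}
    → {ball_in(b5,rmD), carry(b2,left), free(right), robot_in(rmD)}

== RESULT ==
["ball_in(b5,rmD)", "carry(b2,left)", "free(right)", "robot_in(rmD)"]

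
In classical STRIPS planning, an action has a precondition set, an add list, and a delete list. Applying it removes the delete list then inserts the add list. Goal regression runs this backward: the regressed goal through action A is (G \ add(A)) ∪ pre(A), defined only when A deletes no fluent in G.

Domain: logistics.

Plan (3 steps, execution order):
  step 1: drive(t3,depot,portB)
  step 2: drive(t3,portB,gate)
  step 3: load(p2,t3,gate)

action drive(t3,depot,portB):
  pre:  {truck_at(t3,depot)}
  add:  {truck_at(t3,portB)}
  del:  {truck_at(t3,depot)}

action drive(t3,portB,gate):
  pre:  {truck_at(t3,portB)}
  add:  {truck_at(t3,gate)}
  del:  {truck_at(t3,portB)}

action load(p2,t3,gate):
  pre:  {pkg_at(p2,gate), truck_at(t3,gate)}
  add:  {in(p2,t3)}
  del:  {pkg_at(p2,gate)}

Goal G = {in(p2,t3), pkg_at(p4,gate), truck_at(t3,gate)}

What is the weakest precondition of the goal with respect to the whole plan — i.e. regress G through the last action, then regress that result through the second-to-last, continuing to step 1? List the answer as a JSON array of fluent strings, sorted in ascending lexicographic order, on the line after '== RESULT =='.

Work backward from the goal:
  through step 3 (load(p2,t3,gate)): drop {in(p2,t3)}, keep {pkg_at(p4,gate), truck_at(t3,gate)}, require {pkg_at(p2,gate), truck_at(t3,gate)}
    → {pkg_at(p2,gate), pkg_at(p4,gate), truck_at(t3,gate)}
  through step 2 (drive(t3,portB,gate)): drop {truck_at(t3,gate)}, keep {pkg_at(p2,gate), pkg_at(p4,gate)}, require {truck_at(t3,portB)}
    → {pkg_at(p2,gate), pkg_at(p4,gate), truck_at(t3,portB)}
  through step 1 (drive(t3,depot,portB)): drop {truck_at(t3,portB)}, keep {pkg_at(p2,gate), pkg_at(p4,gate)}, require {truck_at(t3,depot)}
    → {pkg_at(p2,gate), pkg_at(p4,gate), truck_at(t3,depot)}

== RESULT ==
["pkg_at(p2,gate)", "pkg_at(p4,gate)", "truck_at(t3,depot)"]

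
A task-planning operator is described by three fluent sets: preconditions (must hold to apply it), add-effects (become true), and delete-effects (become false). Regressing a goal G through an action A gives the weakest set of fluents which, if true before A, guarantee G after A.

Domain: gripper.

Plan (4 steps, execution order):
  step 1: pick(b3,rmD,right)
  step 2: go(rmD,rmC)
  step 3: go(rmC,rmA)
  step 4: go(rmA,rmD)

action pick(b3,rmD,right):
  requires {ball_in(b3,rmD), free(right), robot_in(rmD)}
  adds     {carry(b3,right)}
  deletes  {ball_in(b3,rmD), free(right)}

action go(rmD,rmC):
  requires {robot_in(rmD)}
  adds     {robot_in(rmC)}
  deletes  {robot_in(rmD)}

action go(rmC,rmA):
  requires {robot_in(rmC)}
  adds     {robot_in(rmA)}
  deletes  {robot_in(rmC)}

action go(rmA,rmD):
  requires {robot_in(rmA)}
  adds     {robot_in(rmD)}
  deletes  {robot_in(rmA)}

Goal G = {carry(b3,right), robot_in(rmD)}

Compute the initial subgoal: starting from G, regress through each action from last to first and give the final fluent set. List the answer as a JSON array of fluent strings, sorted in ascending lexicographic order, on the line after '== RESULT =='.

Work backward from the goal:
  through step 4 (go(rmA,rmD)): drop {robot_in(rmD)}, keep {carry(b3,right)}, require {robot_in(rmA)}
    → {carry(b3,right), robot_in(rmA)}
  through step 3 (go(rmC,rmA)): drop {robot_in(rmA)}, keep {carry(b3,right)}, require {robot_in(rmC)}
    → {carry(b3,right), robot_in(rmC)}
  through step 2 (go(rmD,rmC)): drop {robot_in(rmC)}, keep {carry(b3,right)}, require {robot_in(rmD)}
    → {carry(b3,right), robot_in(rmD)}
  through step 1 (pick(b3,rmD,right)): drop {carry(b3,right)}, keep {robot_in(rmD)}, require {ball_in(b3,rmD), free(right), robot_in(rmD)}
    → {ball_in(b3,rmD), free(right), robot_in(rmD)}

== RESULT ==
["ball_in(b3,rmD)", "free(right)", "robot_in(rmD)"]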